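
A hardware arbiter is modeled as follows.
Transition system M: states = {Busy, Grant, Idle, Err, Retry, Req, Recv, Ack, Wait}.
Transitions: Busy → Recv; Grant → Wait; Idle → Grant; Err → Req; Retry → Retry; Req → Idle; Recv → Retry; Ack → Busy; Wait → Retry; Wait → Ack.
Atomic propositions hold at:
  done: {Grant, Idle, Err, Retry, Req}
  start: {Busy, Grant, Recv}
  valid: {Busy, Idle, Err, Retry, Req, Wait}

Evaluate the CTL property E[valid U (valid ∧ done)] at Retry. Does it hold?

Sat(valid ∧ done) = {Idle, Err, Retry, Req}
E[valid U (valid ∧ done)]: least fixpoint, start Z0 = Sat((valid ∧ done)) = {Idle, Err, Retry, Req}, add states in Sat(valid) with some successor in Z. Z1 = {Idle, Err, Retry, Req, Wait}; fixed.
Sat(E[valid U (valid ∧ done)]) = {Idle, Err, Retry, Req, Wait}
Retry ∈ Sat(E[valid U (valid ∧ done)]) = {Idle, Err, Retry, Req, Wait}, so the formula holds at Retry.

Yes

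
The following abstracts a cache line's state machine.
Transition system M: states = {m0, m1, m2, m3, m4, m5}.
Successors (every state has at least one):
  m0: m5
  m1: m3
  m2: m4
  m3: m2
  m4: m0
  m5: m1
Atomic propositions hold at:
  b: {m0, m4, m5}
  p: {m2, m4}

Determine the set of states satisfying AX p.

{m2, m3}

Sat(AX p) = {s : every successor in {m2, m4}} = {m2, m3}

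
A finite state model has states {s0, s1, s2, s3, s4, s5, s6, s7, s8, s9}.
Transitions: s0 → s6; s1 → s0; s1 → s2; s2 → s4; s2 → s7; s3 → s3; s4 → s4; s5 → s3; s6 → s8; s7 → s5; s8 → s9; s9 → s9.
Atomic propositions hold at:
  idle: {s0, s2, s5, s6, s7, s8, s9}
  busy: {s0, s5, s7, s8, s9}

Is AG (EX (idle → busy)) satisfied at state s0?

No

Sat(idle → busy) = {s0, s1, s3, s4, s5, s7, s8, s9}
Sat(EX (idle → busy)) = {s : some successor in {s0, s1, s3, s4, s5, s7, s8, s9}} = {s1, s2, s3, s4, s5, s6, s7, s8, s9}
AG (EX (idle → busy)): greatest fixpoint, start Z0 = {s1, s2, s3, s4, s5, s6, s7, s8, s9}, keep only states in Sat with every successor in Z. Z1 = {s2, s3, s4, s5, s6, s7, s8, s9}; fixed.
Sat(AG (EX (idle → busy))) = {s2, s3, s4, s5, s6, s7, s8, s9}
s0 ∉ Sat(AG (EX (idle → busy))) = {s2, s3, s4, s5, s6, s7, s8, s9}, so the formula does not hold at s0.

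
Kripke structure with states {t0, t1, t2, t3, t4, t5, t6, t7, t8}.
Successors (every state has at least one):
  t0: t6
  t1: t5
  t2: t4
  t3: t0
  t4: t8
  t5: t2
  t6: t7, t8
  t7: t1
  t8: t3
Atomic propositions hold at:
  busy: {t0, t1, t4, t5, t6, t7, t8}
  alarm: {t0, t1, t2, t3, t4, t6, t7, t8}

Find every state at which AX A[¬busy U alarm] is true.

{t0, t2, t3, t4, t5, t6, t7, t8}

Sat(¬busy) = {t2, t3}
A[¬busy U alarm]: least fixpoint, start Z0 = Sat(alarm) = {t0, t1, t2, t3, t4, t6, t7, t8}, add states in Sat(¬busy) with every successor in Z. Already a fixed point.
Sat(A[¬busy U alarm]) = {t0, t1, t2, t3, t4, t6, t7, t8}
Sat(AX A[¬busy U alarm]) = {s : every successor in {t0, t1, t2, t3, t4, t6, t7, t8}} = {t0, t2, t3, t4, t5, t6, t7, t8}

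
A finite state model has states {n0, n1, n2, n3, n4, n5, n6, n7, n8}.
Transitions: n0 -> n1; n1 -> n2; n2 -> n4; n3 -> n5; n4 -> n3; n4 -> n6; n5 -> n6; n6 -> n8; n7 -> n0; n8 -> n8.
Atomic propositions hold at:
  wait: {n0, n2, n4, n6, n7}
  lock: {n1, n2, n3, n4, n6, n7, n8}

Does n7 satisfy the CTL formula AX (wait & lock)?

No

Sat(wait & lock) = {n2, n4, n6, n7}
Sat(AX (wait & lock)) = {s : every successor in {n2, n4, n6, n7}} = {n1, n2, n5}
n7 ∉ Sat(AX (wait & lock)) = {n1, n2, n5}, so the formula does not hold at n7.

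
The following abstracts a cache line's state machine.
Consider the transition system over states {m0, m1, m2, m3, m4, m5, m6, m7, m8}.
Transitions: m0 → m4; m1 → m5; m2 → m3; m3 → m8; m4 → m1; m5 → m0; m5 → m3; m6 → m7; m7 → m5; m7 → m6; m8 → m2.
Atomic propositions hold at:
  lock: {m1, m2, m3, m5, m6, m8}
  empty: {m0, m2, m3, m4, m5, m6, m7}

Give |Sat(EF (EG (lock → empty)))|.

2

Sat(lock → empty) = {m0, m2, m3, m4, m5, m6, m7}
EG (lock → empty): greatest fixpoint, start Z0 = {m0, m2, m3, m4, m5, m6, m7}, keep only states in Sat with some successor in Z. Z1 = {m0, m2, m5, m6, m7}; Z2 = {m5, m6, m7}; Z3 = {m6, m7}; fixed.
Sat(EG (lock → empty)) = {m6, m7}
EF (EG (lock → empty)): least fixpoint, start Z0 = {m6, m7}, add states with some successor in Z. Already a fixed point.
Sat(EF (EG (lock → empty))) = {m6, m7}
|Sat(EF (EG (lock → empty)))| = |{m6, m7}| = 2.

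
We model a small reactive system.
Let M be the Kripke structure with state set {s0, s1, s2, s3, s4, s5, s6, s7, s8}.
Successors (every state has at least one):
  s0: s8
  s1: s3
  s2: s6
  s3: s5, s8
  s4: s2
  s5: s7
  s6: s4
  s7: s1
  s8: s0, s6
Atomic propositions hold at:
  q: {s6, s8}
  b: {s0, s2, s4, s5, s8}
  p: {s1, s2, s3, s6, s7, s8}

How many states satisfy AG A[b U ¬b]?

Sat(¬b) = {s1, s3, s6, s7}
A[b U ¬b]: least fixpoint, start Z0 = Sat(¬b) = {s1, s3, s6, s7}, add states in Sat(b) with every successor in Z. Z1 = {s1, s2, s3, s5, s6, s7}; Z2 = {s1, s2, s3, s4, s5, s6, s7}; fixed.
Sat(A[b U ¬b]) = {s1, s2, s3, s4, s5, s6, s7}
AG A[b U ¬b]: greatest fixpoint, start Z0 = {s1, s2, s3, s4, s5, s6, s7}, keep only states in Sat with every successor in Z. Z1 = {s1, s2, s4, s5, s6, s7}; Z2 = {s2, s4, s5, s6, s7}; Z3 = {s2, s4, s5, s6}; Z4 = {s2, s4, s6}; fixed.
Sat(AG A[b U ¬b]) = {s2, s4, s6}
|Sat(AG A[b U ¬b])| = |{s2, s4, s6}| = 3.

3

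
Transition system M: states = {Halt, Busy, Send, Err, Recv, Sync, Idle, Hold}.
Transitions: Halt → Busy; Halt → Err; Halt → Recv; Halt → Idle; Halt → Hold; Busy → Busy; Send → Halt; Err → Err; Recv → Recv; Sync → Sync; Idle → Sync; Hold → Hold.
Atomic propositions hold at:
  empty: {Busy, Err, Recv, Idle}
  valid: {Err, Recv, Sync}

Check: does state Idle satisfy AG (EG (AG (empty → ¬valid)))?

Yes

Sat(¬valid) = {Halt, Busy, Send, Idle, Hold}
Sat(empty → ¬valid) = {Halt, Busy, Send, Sync, Idle, Hold}
AG (empty → ¬valid): greatest fixpoint, start Z0 = {Halt, Busy, Send, Sync, Idle, Hold}, keep only states in Sat with every successor in Z. Z1 = {Busy, Send, Sync, Idle, Hold}; Z2 = {Busy, Sync, Idle, Hold}; fixed.
Sat(AG (empty → ¬valid)) = {Busy, Sync, Idle, Hold}
EG (AG (empty → ¬valid)): greatest fixpoint, start Z0 = {Busy, Sync, Idle, Hold}, keep only states in Sat with some successor in Z. Already a fixed point.
Sat(EG (AG (empty → ¬valid))) = {Busy, Sync, Idle, Hold}
AG (EG (AG (empty → ¬valid))): greatest fixpoint, start Z0 = {Busy, Sync, Idle, Hold}, keep only states in Sat with every successor in Z. Already a fixed point.
Sat(AG (EG (AG (empty → ¬valid)))) = {Busy, Sync, Idle, Hold}
Idle ∈ Sat(AG (EG (AG (empty → ¬valid)))) = {Busy, Sync, Idle, Hold}, so the formula holds at Idle.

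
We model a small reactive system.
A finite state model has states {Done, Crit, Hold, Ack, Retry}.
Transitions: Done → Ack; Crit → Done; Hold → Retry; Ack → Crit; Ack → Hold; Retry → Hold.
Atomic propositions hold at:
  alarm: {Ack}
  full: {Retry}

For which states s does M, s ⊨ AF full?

{Hold, Retry}

AF full: least fixpoint, start Z0 = {Retry}, add states with every successor in Z. Z1 = {Hold, Retry}; fixed.
Sat(AF full) = {Hold, Retry}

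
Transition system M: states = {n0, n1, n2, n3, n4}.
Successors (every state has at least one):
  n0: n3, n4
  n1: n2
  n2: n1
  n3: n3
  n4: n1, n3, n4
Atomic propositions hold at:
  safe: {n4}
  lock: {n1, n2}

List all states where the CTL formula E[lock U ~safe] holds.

{n0, n1, n2, n3}

Sat(~safe) = {n0, n1, n2, n3}
E[lock U ~safe]: least fixpoint, start Z0 = Sat(~safe) = {n0, n1, n2, n3}, add states in Sat(lock) with some successor in Z. Already a fixed point.
Sat(E[lock U ~safe]) = {n0, n1, n2, n3}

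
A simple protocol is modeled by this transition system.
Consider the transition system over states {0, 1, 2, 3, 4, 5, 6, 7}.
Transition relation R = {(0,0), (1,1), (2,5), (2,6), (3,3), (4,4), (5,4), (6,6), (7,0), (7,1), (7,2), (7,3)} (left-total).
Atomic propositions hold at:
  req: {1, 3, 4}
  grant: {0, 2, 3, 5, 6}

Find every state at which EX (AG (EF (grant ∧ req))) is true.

{3, 7}

Sat(grant ∧ req) = {3}
EF (grant ∧ req): least fixpoint, start Z0 = {3}, add states with some successor in Z. Z1 = {3, 7}; fixed.
Sat(EF (grant ∧ req)) = {3, 7}
AG (EF (grant ∧ req)): greatest fixpoint, start Z0 = {3, 7}, keep only states in Sat with every successor in Z. Z1 = {3}; fixed.
Sat(AG (EF (grant ∧ req))) = {3}
Sat(EX (AG (EF (grant ∧ req)))) = {s : some successor in {3}} = {3, 7}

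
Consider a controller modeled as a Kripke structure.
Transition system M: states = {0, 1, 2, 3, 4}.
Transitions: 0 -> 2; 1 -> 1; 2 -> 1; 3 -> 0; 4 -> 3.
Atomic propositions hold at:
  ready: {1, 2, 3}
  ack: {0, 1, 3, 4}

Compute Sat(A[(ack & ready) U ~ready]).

Sat(ack & ready) = {1, 3}
Sat(~ready) = {0, 4}
A[(ack & ready) U ~ready]: least fixpoint, start Z0 = Sat(~ready) = {0, 4}, add states in Sat(ack & ready) with every successor in Z. Z1 = {0, 3, 4}; fixed.
Sat(A[(ack & ready) U ~ready]) = {0, 3, 4}

{0, 3, 4}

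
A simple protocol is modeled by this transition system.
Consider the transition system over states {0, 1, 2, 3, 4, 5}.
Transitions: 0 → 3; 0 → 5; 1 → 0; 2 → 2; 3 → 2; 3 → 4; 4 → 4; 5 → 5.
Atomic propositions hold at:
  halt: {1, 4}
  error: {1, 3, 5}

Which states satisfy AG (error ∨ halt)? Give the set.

Sat(error ∨ halt) = {1, 3, 4, 5}
AG (error ∨ halt): greatest fixpoint, start Z0 = {1, 3, 4, 5}, keep only states in Sat with every successor in Z. Z1 = {4, 5}; fixed.
Sat(AG (error ∨ halt)) = {4, 5}

{4, 5}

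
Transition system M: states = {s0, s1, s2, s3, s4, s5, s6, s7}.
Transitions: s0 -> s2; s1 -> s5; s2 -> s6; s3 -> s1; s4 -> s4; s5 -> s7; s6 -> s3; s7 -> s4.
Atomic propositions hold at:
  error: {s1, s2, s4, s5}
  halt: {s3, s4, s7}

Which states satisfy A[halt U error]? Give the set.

{s1, s2, s3, s4, s5, s7}

A[halt U error]: least fixpoint, start Z0 = Sat(error) = {s1, s2, s4, s5}, add states in Sat(halt) with every successor in Z. Z1 = {s1, s2, s3, s4, s5, s7}; fixed.
Sat(A[halt U error]) = {s1, s2, s3, s4, s5, s7}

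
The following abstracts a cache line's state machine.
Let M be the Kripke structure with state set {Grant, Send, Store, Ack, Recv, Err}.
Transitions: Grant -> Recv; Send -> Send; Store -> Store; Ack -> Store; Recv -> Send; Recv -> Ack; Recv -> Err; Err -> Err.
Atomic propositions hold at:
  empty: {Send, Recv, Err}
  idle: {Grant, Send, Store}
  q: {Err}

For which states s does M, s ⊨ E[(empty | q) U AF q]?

{Recv, Err}

Sat(empty | q) = {Send, Recv, Err}
AF q: least fixpoint, start Z0 = {Err}, add states with every successor in Z. Already a fixed point.
Sat(AF q) = {Err}
E[(empty | q) U AF q]: least fixpoint, start Z0 = Sat(AF q) = {Err}, add states in Sat(empty | q) with some successor in Z. Z1 = {Recv, Err}; fixed.
Sat(E[(empty | q) U AF q]) = {Recv, Err}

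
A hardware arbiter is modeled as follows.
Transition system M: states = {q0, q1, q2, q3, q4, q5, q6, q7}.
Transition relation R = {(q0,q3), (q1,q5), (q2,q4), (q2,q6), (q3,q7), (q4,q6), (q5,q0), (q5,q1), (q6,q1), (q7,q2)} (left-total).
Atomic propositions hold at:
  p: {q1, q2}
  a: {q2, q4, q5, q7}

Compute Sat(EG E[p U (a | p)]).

Sat(a | p) = {q1, q2, q4, q5, q7}
E[p U (a | p)]: least fixpoint, start Z0 = Sat((a | p)) = {q1, q2, q4, q5, q7}, add states in Sat(p) with some successor in Z. Already a fixed point.
Sat(E[p U (a | p)]) = {q1, q2, q4, q5, q7}
EG E[p U (a | p)]: greatest fixpoint, start Z0 = {q1, q2, q4, q5, q7}, keep only states in Sat with some successor in Z. Z1 = {q1, q2, q5, q7}; Z2 = {q1, q5, q7}; Z3 = {q1, q5}; fixed.
Sat(EG E[p U (a | p)]) = {q1, q5}

{q1, q5}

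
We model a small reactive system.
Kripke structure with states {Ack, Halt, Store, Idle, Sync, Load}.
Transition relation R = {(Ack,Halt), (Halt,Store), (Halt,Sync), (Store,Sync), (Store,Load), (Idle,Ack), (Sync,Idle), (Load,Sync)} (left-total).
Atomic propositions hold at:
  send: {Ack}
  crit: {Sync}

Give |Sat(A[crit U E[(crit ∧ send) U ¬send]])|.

Sat(crit ∧ send) = ∅
Sat(¬send) = {Halt, Store, Idle, Sync, Load}
E[(crit ∧ send) U ¬send]: least fixpoint, start Z0 = Sat(¬send) = {Halt, Store, Idle, Sync, Load}, add states in Sat(crit ∧ send) with some successor in Z. Already a fixed point.
Sat(E[(crit ∧ send) U ¬send]) = {Halt, Store, Idle, Sync, Load}
A[crit U E[(crit ∧ send) U ¬send]]: least fixpoint, start Z0 = Sat(E[(crit ∧ send) U ¬send]) = {Halt, Store, Idle, Sync, Load}, add states in Sat(crit) with every successor in Z. Already a fixed point.
Sat(A[crit U E[(crit ∧ send) U ¬send]]) = {Halt, Store, Idle, Sync, Load}
|Sat(A[crit U E[(crit ∧ send) U ¬send]])| = |{Halt, Store, Idle, Sync, Load}| = 5.

5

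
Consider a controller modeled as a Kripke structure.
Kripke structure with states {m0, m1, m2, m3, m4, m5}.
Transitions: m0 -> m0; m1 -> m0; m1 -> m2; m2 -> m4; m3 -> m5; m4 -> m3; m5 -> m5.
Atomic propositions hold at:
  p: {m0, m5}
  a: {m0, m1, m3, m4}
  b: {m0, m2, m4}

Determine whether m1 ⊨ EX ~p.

Sat(~p) = {m1, m2, m3, m4}
Sat(EX ~p) = {s : some successor in {m1, m2, m3, m4}} = {m1, m2, m4}
m1 ∈ Sat(EX ~p) = {m1, m2, m4}, so the formula holds at m1.

Yes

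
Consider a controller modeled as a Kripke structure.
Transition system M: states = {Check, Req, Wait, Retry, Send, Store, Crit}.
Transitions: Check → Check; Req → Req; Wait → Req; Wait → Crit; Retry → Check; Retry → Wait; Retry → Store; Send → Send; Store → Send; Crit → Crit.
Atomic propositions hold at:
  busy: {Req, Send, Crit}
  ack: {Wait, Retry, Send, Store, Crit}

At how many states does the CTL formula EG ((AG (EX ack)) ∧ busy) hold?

Sat(EX ack) = {s : some successor in {Wait, Retry, Send, Store, Crit}} = {Wait, Retry, Send, Store, Crit}
AG (EX ack): greatest fixpoint, start Z0 = {Wait, Retry, Send, Store, Crit}, keep only states in Sat with every successor in Z. Z1 = {Send, Store, Crit}; fixed.
Sat(AG (EX ack)) = {Send, Store, Crit}
Sat((AG (EX ack)) ∧ busy) = {Send, Crit}
EG ((AG (EX ack)) ∧ busy): greatest fixpoint, start Z0 = {Send, Crit}, keep only states in Sat with some successor in Z. Already a fixed point.
Sat(EG ((AG (EX ack)) ∧ busy)) = {Send, Crit}
|Sat(EG ((AG (EX ack)) ∧ busy))| = |{Send, Crit}| = 2.

2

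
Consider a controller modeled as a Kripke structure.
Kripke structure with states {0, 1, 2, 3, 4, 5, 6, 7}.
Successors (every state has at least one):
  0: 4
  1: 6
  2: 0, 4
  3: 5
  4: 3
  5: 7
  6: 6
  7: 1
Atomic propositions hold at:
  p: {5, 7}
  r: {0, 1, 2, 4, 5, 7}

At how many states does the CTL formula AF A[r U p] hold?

A[r U p]: least fixpoint, start Z0 = Sat(p) = {5, 7}, add states in Sat(r) with every successor in Z. Already a fixed point.
Sat(A[r U p]) = {5, 7}
AF A[r U p]: least fixpoint, start Z0 = {5, 7}, add states with every successor in Z. Z1 = {3, 5, 7}; Z2 = {3, 4, 5, 7}; Z3 = {0, 3, 4, 5, 7}; Z4 = {0, 2, 3, 4, 5, 7}; fixed.
Sat(AF A[r U p]) = {0, 2, 3, 4, 5, 7}
|Sat(AF A[r U p])| = |{0, 2, 3, 4, 5, 7}| = 6.

6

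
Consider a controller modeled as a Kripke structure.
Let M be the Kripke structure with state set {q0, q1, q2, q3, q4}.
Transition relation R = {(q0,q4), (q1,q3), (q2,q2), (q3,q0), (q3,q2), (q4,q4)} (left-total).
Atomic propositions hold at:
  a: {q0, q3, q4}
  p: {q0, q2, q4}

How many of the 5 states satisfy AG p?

AG p: greatest fixpoint, start Z0 = {q0, q2, q4}, keep only states in Sat with every successor in Z. Already a fixed point.
Sat(AG p) = {q0, q2, q4}
|Sat(AG p)| = |{q0, q2, q4}| = 3.

3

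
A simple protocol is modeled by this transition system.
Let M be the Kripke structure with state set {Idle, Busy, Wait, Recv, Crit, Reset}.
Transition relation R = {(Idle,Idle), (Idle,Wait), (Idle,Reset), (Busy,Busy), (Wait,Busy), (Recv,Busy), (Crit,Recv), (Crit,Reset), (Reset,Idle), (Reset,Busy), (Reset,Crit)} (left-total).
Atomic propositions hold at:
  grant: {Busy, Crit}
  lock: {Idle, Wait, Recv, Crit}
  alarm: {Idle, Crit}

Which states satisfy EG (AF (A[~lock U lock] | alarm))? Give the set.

{Idle}

Sat(~lock) = {Busy, Reset}
A[~lock U lock]: least fixpoint, start Z0 = Sat(lock) = {Idle, Wait, Recv, Crit}, add states in Sat(~lock) with every successor in Z. Already a fixed point.
Sat(A[~lock U lock]) = {Idle, Wait, Recv, Crit}
Sat(A[~lock U lock] | alarm) = {Idle, Wait, Recv, Crit}
AF (A[~lock U lock] | alarm): least fixpoint, start Z0 = {Idle, Wait, Recv, Crit}, add states with every successor in Z. Already a fixed point.
Sat(AF (A[~lock U lock] | alarm)) = {Idle, Wait, Recv, Crit}
EG (AF (A[~lock U lock] | alarm)): greatest fixpoint, start Z0 = {Idle, Wait, Recv, Crit}, keep only states in Sat with some successor in Z. Z1 = {Idle, Crit}; Z2 = {Idle}; fixed.
Sat(EG (AF (A[~lock U lock] | alarm))) = {Idle}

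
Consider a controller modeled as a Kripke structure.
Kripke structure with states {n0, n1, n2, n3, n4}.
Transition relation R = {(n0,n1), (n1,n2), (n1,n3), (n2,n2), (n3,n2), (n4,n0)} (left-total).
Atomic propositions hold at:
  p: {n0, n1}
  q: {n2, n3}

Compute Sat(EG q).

EG q: greatest fixpoint, start Z0 = {n2, n3}, keep only states in Sat with some successor in Z. Already a fixed point.
Sat(EG q) = {n2, n3}

{n2, n3}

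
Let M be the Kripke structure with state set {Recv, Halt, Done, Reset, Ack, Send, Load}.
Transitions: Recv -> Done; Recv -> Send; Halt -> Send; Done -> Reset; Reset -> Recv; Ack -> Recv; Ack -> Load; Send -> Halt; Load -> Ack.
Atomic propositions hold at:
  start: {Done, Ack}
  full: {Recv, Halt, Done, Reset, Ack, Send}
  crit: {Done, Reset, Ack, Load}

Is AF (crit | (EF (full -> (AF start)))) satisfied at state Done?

AF start: least fixpoint, start Z0 = {Done, Ack}, add states with every successor in Z. Z1 = {Done, Ack, Load}; fixed.
Sat(AF start) = {Done, Ack, Load}
Sat(full -> (AF start)) = {Done, Ack, Load}
EF (full -> (AF start)): least fixpoint, start Z0 = {Done, Ack, Load}, add states with some successor in Z. Z1 = {Recv, Done, Ack, Load}; Z2 = {Recv, Done, Reset, Ack, Load}; fixed.
Sat(EF (full -> (AF start))) = {Recv, Done, Reset, Ack, Load}
Sat(crit | (EF (full -> (AF start)))) = {Recv, Done, Reset, Ack, Load}
AF (crit | (EF (full -> (AF start)))): least fixpoint, start Z0 = {Recv, Done, Reset, Ack, Load}, add states with every successor in Z. Already a fixed point.
Sat(AF (crit | (EF (full -> (AF start))))) = {Recv, Done, Reset, Ack, Load}
Done ∈ Sat(AF (crit | (EF (full -> (AF start))))) = {Recv, Done, Reset, Ack, Load}, so the formula holds at Done.

Yes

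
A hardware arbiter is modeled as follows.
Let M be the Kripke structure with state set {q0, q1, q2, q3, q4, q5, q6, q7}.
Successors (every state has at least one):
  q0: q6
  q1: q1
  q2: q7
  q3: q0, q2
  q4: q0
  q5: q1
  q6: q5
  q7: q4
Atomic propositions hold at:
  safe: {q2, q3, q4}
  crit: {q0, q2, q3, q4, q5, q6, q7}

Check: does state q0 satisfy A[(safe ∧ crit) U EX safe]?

No

Sat(safe ∧ crit) = {q2, q3, q4}
Sat(EX safe) = {s : some successor in {q2, q3, q4}} = {q3, q7}
A[(safe ∧ crit) U EX safe]: least fixpoint, start Z0 = Sat(EX safe) = {q3, q7}, add states in Sat(safe ∧ crit) with every successor in Z. Z1 = {q2, q3, q7}; fixed.
Sat(A[(safe ∧ crit) U EX safe]) = {q2, q3, q7}
q0 ∉ Sat(A[(safe ∧ crit) U EX safe]) = {q2, q3, q7}, so the formula does not hold at q0.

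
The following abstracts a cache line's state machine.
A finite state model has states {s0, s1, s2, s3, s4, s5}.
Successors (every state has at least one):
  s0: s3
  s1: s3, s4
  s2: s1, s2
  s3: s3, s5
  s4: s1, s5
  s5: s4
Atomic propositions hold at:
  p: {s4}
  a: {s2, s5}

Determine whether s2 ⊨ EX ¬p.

Sat(¬p) = {s0, s1, s2, s3, s5}
Sat(EX ¬p) = {s : some successor in {s0, s1, s2, s3, s5}} = {s0, s1, s2, s3, s4}
s2 ∈ Sat(EX ¬p) = {s0, s1, s2, s3, s4}, so the formula holds at s2.

Yes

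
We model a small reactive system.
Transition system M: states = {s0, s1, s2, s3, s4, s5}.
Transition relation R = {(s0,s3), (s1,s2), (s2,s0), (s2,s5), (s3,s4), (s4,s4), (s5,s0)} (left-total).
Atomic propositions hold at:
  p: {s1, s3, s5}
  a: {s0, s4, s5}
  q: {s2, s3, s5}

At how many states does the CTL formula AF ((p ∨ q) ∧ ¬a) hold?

Sat(p ∨ q) = {s1, s2, s3, s5}
Sat(¬a) = {s1, s2, s3}
Sat((p ∨ q) ∧ ¬a) = {s1, s2, s3}
AF ((p ∨ q) ∧ ¬a): least fixpoint, start Z0 = {s1, s2, s3}, add states with every successor in Z. Z1 = {s0, s1, s2, s3}; Z2 = {s0, s1, s2, s3, s5}; fixed.
Sat(AF ((p ∨ q) ∧ ¬a)) = {s0, s1, s2, s3, s5}
|Sat(AF ((p ∨ q) ∧ ¬a))| = |{s0, s1, s2, s3, s5}| = 5.

5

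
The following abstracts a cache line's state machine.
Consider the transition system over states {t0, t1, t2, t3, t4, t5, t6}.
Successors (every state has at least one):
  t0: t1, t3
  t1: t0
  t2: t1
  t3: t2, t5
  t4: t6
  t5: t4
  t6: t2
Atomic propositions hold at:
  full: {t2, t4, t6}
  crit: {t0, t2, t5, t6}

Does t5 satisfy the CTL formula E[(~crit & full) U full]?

No

Sat(~crit) = {t1, t3, t4}
Sat(~crit & full) = {t4}
E[(~crit & full) U full]: least fixpoint, start Z0 = Sat(full) = {t2, t4, t6}, add states in Sat(~crit & full) with some successor in Z. Already a fixed point.
Sat(E[(~crit & full) U full]) = {t2, t4, t6}
t5 ∉ Sat(E[(~crit & full) U full]) = {t2, t4, t6}, so the formula does not hold at t5.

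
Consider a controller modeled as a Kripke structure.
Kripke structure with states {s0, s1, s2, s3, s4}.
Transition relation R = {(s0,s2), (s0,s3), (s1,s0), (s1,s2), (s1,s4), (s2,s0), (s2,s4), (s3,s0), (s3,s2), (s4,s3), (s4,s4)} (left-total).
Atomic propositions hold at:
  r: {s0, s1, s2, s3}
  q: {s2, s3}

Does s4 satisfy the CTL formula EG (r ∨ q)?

Sat(r ∨ q) = {s0, s1, s2, s3}
EG (r ∨ q): greatest fixpoint, start Z0 = {s0, s1, s2, s3}, keep only states in Sat with some successor in Z. Already a fixed point.
Sat(EG (r ∨ q)) = {s0, s1, s2, s3}
s4 ∉ Sat(EG (r ∨ q)) = {s0, s1, s2, s3}, so the formula does not hold at s4.

No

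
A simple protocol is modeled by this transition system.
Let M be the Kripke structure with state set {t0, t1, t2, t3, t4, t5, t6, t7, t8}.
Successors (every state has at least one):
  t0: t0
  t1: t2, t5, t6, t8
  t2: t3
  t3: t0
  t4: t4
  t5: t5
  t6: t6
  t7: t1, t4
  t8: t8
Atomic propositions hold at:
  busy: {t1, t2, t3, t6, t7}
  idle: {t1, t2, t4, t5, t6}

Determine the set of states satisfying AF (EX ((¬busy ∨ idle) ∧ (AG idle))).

{t1, t4, t5, t6, t7}

Sat(¬busy) = {t0, t4, t5, t8}
Sat(¬busy ∨ idle) = {t0, t1, t2, t4, t5, t6, t8}
AG idle: greatest fixpoint, start Z0 = {t1, t2, t4, t5, t6}, keep only states in Sat with every successor in Z. Z1 = {t4, t5, t6}; fixed.
Sat(AG idle) = {t4, t5, t6}
Sat((¬busy ∨ idle) ∧ (AG idle)) = {t4, t5, t6}
Sat(EX ((¬busy ∨ idle) ∧ (AG idle))) = {s : some successor in {t4, t5, t6}} = {t1, t4, t5, t6, t7}
AF (EX ((¬busy ∨ idle) ∧ (AG idle))): least fixpoint, start Z0 = {t1, t4, t5, t6, t7}, add states with every successor in Z. Already a fixed point.
Sat(AF (EX ((¬busy ∨ idle) ∧ (AG idle)))) = {t1, t4, t5, t6, t7}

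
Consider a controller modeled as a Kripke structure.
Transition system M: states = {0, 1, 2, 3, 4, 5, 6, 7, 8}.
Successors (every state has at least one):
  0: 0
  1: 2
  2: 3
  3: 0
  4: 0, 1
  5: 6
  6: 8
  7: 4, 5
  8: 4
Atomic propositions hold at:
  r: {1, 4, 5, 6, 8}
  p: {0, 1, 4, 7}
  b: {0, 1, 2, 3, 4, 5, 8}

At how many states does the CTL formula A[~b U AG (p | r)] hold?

1

Sat(~b) = {6, 7}
Sat(p | r) = {0, 1, 4, 5, 6, 7, 8}
AG (p | r): greatest fixpoint, start Z0 = {0, 1, 4, 5, 6, 7, 8}, keep only states in Sat with every successor in Z. Z1 = {0, 4, 5, 6, 7, 8}; Z2 = {0, 5, 6, 7, 8}; Z3 = {0, 5, 6}; Z4 = {0, 5}; Z5 = {0}; fixed.
Sat(AG (p | r)) = {0}
A[~b U AG (p | r)]: least fixpoint, start Z0 = Sat(AG (p | r)) = {0}, add states in Sat(~b) with every successor in Z. Already a fixed point.
Sat(A[~b U AG (p | r)]) = {0}
|Sat(A[~b U AG (p | r)])| = |{0}| = 1.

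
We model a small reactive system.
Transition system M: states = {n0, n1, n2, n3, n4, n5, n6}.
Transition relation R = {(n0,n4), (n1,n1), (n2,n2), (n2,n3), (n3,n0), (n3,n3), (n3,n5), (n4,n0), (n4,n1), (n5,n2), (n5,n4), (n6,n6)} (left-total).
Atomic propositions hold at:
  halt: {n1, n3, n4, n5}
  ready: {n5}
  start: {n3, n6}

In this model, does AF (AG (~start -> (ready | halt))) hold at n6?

Yes

Sat(~start) = {n0, n1, n2, n4, n5}
Sat(ready | halt) = {n1, n3, n4, n5}
Sat(~start -> (ready | halt)) = {n1, n3, n4, n5, n6}
AG (~start -> (ready | halt)): greatest fixpoint, start Z0 = {n1, n3, n4, n5, n6}, keep only states in Sat with every successor in Z. Z1 = {n1, n6}; fixed.
Sat(AG (~start -> (ready | halt))) = {n1, n6}
AF (AG (~start -> (ready | halt))): least fixpoint, start Z0 = {n1, n6}, add states with every successor in Z. Already a fixed point.
Sat(AF (AG (~start -> (ready | halt)))) = {n1, n6}
n6 ∈ Sat(AF (AG (~start -> (ready | halt)))) = {n1, n6}, so the formula holds at n6.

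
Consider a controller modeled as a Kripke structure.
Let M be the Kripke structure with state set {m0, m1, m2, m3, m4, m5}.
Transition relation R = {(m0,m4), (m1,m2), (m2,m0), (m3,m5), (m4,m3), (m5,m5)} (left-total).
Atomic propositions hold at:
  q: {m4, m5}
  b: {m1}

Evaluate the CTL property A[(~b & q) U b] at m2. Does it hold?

No

Sat(~b) = {m0, m2, m3, m4, m5}
Sat(~b & q) = {m4, m5}
A[(~b & q) U b]: least fixpoint, start Z0 = Sat(b) = {m1}, add states in Sat(~b & q) with every successor in Z. Already a fixed point.
Sat(A[(~b & q) U b]) = {m1}
m2 ∉ Sat(A[(~b & q) U b]) = {m1}, so the formula does not hold at m2.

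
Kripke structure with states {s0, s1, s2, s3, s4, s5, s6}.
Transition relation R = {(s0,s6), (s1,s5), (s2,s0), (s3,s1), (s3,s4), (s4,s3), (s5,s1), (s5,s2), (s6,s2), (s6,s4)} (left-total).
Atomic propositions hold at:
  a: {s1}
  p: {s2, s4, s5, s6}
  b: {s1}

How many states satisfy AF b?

AF b: least fixpoint, start Z0 = {s1}, add states with every successor in Z. Already a fixed point.
Sat(AF b) = {s1}
|Sat(AF b)| = |{s1}| = 1.

1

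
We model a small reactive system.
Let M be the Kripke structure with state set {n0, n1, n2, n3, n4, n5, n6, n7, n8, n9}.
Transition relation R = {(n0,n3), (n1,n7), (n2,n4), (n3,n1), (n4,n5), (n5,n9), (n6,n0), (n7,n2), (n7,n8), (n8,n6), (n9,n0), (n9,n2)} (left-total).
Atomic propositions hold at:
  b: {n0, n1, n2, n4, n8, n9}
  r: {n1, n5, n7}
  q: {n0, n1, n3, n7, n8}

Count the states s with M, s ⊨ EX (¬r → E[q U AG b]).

3

Sat(¬r) = {n0, n2, n3, n4, n6, n8, n9}
AG b: greatest fixpoint, start Z0 = {n0, n1, n2, n4, n8, n9}, keep only states in Sat with every successor in Z. Z1 = {n2, n9}; Z2 = ∅; fixed.
Sat(AG b) = ∅
E[q U AG b]: least fixpoint, start Z0 = Sat(AG b) = ∅, add states in Sat(q) with some successor in Z. Already a fixed point.
Sat(E[q U AG b]) = ∅
Sat(¬r → E[q U AG b]) = {n1, n5, n7}
Sat(EX (¬r → E[q U AG b])) = {s : some successor in {n1, n5, n7}} = {n1, n3, n4}
|Sat(EX (¬r → E[q U AG b]))| = |{n1, n3, n4}| = 3.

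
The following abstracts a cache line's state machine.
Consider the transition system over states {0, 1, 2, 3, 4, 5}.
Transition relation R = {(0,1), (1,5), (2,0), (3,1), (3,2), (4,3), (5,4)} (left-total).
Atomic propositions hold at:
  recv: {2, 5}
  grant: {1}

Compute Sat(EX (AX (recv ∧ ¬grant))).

Sat(¬grant) = {0, 2, 3, 4, 5}
Sat(recv ∧ ¬grant) = {2, 5}
Sat(AX (recv ∧ ¬grant)) = {s : every successor in {2, 5}} = {1}
Sat(EX (AX (recv ∧ ¬grant))) = {s : some successor in {1}} = {0, 3}

{0, 3}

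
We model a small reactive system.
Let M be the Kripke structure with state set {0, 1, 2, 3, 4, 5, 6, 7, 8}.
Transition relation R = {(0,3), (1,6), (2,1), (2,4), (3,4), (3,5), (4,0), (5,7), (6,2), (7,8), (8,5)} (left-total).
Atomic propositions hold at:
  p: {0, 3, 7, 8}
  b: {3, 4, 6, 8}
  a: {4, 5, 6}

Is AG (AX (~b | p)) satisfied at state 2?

Sat(~b) = {0, 1, 2, 5, 7}
Sat(~b | p) = {0, 1, 2, 3, 5, 7, 8}
Sat(AX (~b | p)) = {s : every successor in {0, 1, 2, 3, 5, 7, 8}} = {0, 4, 5, 6, 7, 8}
AG (AX (~b | p)): greatest fixpoint, start Z0 = {0, 4, 5, 6, 7, 8}, keep only states in Sat with every successor in Z. Z1 = {4, 5, 7, 8}; Z2 = {5, 7, 8}; fixed.
Sat(AG (AX (~b | p))) = {5, 7, 8}
2 ∉ Sat(AG (AX (~b | p))) = {5, 7, 8}, so the formula does not hold at 2.

No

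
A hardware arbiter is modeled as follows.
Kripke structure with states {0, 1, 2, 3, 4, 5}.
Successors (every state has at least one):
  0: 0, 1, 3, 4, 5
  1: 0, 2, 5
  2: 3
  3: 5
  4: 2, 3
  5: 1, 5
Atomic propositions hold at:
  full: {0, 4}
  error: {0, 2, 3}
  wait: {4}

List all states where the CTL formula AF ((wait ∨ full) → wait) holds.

Sat(wait ∨ full) = {0, 4}
Sat((wait ∨ full) → wait) = {1, 2, 3, 4, 5}
AF ((wait ∨ full) → wait): least fixpoint, start Z0 = {1, 2, 3, 4, 5}, add states with every successor in Z. Already a fixed point.
Sat(AF ((wait ∨ full) → wait)) = {1, 2, 3, 4, 5}

{1, 2, 3, 4, 5}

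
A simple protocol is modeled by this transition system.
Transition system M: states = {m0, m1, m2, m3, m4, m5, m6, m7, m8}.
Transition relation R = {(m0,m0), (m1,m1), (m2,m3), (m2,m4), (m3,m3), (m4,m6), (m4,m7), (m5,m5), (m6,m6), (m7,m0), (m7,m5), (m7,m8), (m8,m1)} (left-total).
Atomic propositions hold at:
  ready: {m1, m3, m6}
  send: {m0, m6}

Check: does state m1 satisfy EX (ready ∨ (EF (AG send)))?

Yes

AG send: greatest fixpoint, start Z0 = {m0, m6}, keep only states in Sat with every successor in Z. Already a fixed point.
Sat(AG send) = {m0, m6}
EF (AG send): least fixpoint, start Z0 = {m0, m6}, add states with some successor in Z. Z1 = {m0, m4, m6, m7}; Z2 = {m0, m2, m4, m6, m7}; fixed.
Sat(EF (AG send)) = {m0, m2, m4, m6, m7}
Sat(ready ∨ (EF (AG send))) = {m0, m1, m2, m3, m4, m6, m7}
Sat(EX (ready ∨ (EF (AG send)))) = {s : some successor in {m0, m1, m2, m3, m4, m6, m7}} = {m0, m1, m2, m3, m4, m6, m7, m8}
m1 ∈ Sat(EX (ready ∨ (EF (AG send)))) = {m0, m1, m2, m3, m4, m6, m7, m8}, so the formula holds at m1.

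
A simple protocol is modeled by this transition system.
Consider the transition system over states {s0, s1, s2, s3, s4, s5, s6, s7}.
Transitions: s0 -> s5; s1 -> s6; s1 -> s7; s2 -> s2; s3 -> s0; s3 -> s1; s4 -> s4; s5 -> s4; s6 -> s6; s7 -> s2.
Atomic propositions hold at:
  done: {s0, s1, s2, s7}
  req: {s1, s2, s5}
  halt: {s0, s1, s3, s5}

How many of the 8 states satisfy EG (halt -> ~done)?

Sat(~done) = {s3, s4, s5, s6}
Sat(halt -> ~done) = {s2, s3, s4, s5, s6, s7}
EG (halt -> ~done): greatest fixpoint, start Z0 = {s2, s3, s4, s5, s6, s7}, keep only states in Sat with some successor in Z. Z1 = {s2, s4, s5, s6, s7}; fixed.
Sat(EG (halt -> ~done)) = {s2, s4, s5, s6, s7}
|Sat(EG (halt -> ~done))| = |{s2, s4, s5, s6, s7}| = 5.

5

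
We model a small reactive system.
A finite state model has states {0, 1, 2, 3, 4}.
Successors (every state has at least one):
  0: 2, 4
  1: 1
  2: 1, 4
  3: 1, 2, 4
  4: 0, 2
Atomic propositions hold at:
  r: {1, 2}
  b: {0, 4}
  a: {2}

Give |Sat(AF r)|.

AF r: least fixpoint, start Z0 = {1, 2}, add states with every successor in Z. Already a fixed point.
Sat(AF r) = {1, 2}
|Sat(AF r)| = |{1, 2}| = 2.

2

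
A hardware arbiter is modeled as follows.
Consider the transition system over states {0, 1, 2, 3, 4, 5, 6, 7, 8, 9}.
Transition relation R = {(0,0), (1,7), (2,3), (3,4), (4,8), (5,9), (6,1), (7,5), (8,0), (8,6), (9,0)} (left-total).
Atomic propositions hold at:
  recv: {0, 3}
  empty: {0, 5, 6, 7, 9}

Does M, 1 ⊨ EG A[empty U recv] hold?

No

A[empty U recv]: least fixpoint, start Z0 = Sat(recv) = {0, 3}, add states in Sat(empty) with every successor in Z. Z1 = {0, 3, 9}; Z2 = {0, 3, 5, 9}; Z3 = {0, 3, 5, 7, 9}; fixed.
Sat(A[empty U recv]) = {0, 3, 5, 7, 9}
EG A[empty U recv]: greatest fixpoint, start Z0 = {0, 3, 5, 7, 9}, keep only states in Sat with some successor in Z. Z1 = {0, 5, 7, 9}; fixed.
Sat(EG A[empty U recv]) = {0, 5, 7, 9}
1 ∉ Sat(EG A[empty U recv]) = {0, 5, 7, 9}, so the formula does not hold at 1.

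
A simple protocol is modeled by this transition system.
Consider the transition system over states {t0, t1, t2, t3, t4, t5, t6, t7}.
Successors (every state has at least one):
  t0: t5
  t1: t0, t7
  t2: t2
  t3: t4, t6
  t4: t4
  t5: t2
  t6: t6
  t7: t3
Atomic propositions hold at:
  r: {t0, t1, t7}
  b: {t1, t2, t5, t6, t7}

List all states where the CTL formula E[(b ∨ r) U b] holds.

{t0, t1, t2, t5, t6, t7}

Sat(b ∨ r) = {t0, t1, t2, t5, t6, t7}
E[(b ∨ r) U b]: least fixpoint, start Z0 = Sat(b) = {t1, t2, t5, t6, t7}, add states in Sat(b ∨ r) with some successor in Z. Z1 = {t0, t1, t2, t5, t6, t7}; fixed.
Sat(E[(b ∨ r) U b]) = {t0, t1, t2, t5, t6, t7}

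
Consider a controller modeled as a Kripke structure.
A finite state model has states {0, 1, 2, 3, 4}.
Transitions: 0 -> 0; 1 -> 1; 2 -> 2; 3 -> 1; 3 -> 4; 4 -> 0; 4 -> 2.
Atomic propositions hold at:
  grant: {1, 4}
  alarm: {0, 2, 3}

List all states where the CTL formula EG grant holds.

EG grant: greatest fixpoint, start Z0 = {1, 4}, keep only states in Sat with some successor in Z. Z1 = {1}; fixed.
Sat(EG grant) = {1}

{1}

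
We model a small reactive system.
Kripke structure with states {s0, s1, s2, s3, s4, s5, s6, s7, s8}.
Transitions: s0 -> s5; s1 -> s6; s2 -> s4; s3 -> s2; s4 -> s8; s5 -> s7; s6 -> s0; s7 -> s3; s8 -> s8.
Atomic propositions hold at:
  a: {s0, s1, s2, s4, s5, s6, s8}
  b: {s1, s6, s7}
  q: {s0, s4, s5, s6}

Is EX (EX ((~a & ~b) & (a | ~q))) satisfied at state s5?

Sat(~a) = {s3, s7}
Sat(~b) = {s0, s2, s3, s4, s5, s8}
Sat(~a & ~b) = {s3}
Sat(~q) = {s1, s2, s3, s7, s8}
Sat(a | ~q) = {s0, s1, s2, s3, s4, s5, s6, s7, s8}
Sat((~a & ~b) & (a | ~q)) = {s3}
Sat(EX ((~a & ~b) & (a | ~q))) = {s : some successor in {s3}} = {s7}
Sat(EX (EX ((~a & ~b) & (a | ~q)))) = {s : some successor in {s7}} = {s5}
s5 ∈ Sat(EX (EX ((~a & ~b) & (a | ~q)))) = {s5}, so the formula holds at s5.

Yes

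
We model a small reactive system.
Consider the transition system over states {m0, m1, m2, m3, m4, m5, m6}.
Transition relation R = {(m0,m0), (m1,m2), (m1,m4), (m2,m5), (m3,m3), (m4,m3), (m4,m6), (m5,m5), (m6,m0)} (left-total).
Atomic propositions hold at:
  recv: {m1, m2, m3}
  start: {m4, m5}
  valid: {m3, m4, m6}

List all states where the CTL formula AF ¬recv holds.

Sat(¬recv) = {m0, m4, m5, m6}
AF ¬recv: least fixpoint, start Z0 = {m0, m4, m5, m6}, add states with every successor in Z. Z1 = {m0, m2, m4, m5, m6}; Z2 = {m0, m1, m2, m4, m5, m6}; fixed.
Sat(AF ¬recv) = {m0, m1, m2, m4, m5, m6}

{m0, m1, m2, m4, m5, m6}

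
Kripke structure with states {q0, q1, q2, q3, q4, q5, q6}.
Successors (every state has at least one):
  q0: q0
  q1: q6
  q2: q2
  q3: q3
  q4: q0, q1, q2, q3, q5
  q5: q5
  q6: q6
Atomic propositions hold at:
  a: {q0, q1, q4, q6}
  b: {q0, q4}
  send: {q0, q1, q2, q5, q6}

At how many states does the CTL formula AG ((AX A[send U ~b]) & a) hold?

2

Sat(~b) = {q1, q2, q3, q5, q6}
A[send U ~b]: least fixpoint, start Z0 = Sat(~b) = {q1, q2, q3, q5, q6}, add states in Sat(send) with every successor in Z. Already a fixed point.
Sat(A[send U ~b]) = {q1, q2, q3, q5, q6}
Sat(AX A[send U ~b]) = {s : every successor in {q1, q2, q3, q5, q6}} = {q1, q2, q3, q5, q6}
Sat((AX A[send U ~b]) & a) = {q1, q6}
AG ((AX A[send U ~b]) & a): greatest fixpoint, start Z0 = {q1, q6}, keep only states in Sat with every successor in Z. Already a fixed point.
Sat(AG ((AX A[send U ~b]) & a)) = {q1, q6}
|Sat(AG ((AX A[send U ~b]) & a))| = |{q1, q6}| = 2.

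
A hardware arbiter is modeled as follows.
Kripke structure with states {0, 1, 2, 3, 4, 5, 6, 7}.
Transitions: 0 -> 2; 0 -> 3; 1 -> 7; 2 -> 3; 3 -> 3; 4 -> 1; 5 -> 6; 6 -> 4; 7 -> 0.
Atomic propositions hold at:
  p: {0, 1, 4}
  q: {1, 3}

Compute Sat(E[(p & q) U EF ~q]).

Sat(p & q) = {1}
Sat(~q) = {0, 2, 4, 5, 6, 7}
EF ~q: least fixpoint, start Z0 = {0, 2, 4, 5, 6, 7}, add states with some successor in Z. Z1 = {0, 1, 2, 4, 5, 6, 7}; fixed.
Sat(EF ~q) = {0, 1, 2, 4, 5, 6, 7}
E[(p & q) U EF ~q]: least fixpoint, start Z0 = Sat(EF ~q) = {0, 1, 2, 4, 5, 6, 7}, add states in Sat(p & q) with some successor in Z. Already a fixed point.
Sat(E[(p & q) U EF ~q]) = {0, 1, 2, 4, 5, 6, 7}

{0, 1, 2, 4, 5, 6, 7}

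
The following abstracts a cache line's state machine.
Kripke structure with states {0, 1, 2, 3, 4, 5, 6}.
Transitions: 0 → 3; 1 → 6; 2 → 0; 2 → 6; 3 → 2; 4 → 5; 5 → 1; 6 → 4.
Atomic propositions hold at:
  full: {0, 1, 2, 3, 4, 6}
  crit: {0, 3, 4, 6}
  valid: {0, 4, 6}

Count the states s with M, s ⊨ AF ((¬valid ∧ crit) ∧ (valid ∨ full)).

2

Sat(¬valid) = {1, 2, 3, 5}
Sat(¬valid ∧ crit) = {3}
Sat(valid ∨ full) = {0, 1, 2, 3, 4, 6}
Sat((¬valid ∧ crit) ∧ (valid ∨ full)) = {3}
AF ((¬valid ∧ crit) ∧ (valid ∨ full)): least fixpoint, start Z0 = {3}, add states with every successor in Z. Z1 = {0, 3}; fixed.
Sat(AF ((¬valid ∧ crit) ∧ (valid ∨ full))) = {0, 3}
|Sat(AF ((¬valid ∧ crit) ∧ (valid ∨ full)))| = |{0, 3}| = 2.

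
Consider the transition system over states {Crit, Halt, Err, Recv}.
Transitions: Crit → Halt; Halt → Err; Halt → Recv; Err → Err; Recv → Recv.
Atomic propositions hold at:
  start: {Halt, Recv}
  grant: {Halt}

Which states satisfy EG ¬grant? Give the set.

{Err, Recv}

Sat(¬grant) = {Crit, Err, Recv}
EG ¬grant: greatest fixpoint, start Z0 = {Crit, Err, Recv}, keep only states in Sat with some successor in Z. Z1 = {Err, Recv}; fixed.
Sat(EG ¬grant) = {Err, Recv}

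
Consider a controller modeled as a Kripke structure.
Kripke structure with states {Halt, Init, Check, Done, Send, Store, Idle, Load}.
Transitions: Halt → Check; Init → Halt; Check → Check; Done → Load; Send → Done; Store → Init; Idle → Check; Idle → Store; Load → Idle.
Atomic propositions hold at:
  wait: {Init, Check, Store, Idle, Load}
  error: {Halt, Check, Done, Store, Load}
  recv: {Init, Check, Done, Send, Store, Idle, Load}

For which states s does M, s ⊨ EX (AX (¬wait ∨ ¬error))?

{Done, Store, Idle}

Sat(¬wait) = {Halt, Done, Send}
Sat(¬error) = {Init, Send, Idle}
Sat(¬wait ∨ ¬error) = {Halt, Init, Done, Send, Idle}
Sat(AX (¬wait ∨ ¬error)) = {s : every successor in {Halt, Init, Done, Send, Idle}} = {Init, Send, Store, Load}
Sat(EX (AX (¬wait ∨ ¬error))) = {s : some successor in {Init, Send, Store, Load}} = {Done, Store, Idle}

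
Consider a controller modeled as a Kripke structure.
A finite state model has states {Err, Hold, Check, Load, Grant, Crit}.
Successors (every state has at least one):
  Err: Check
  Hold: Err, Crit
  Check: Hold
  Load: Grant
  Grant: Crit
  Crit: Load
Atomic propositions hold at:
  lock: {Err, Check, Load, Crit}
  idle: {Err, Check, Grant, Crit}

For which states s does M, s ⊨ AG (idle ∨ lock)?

{Load, Grant, Crit}

Sat(idle ∨ lock) = {Err, Check, Load, Grant, Crit}
AG (idle ∨ lock): greatest fixpoint, start Z0 = {Err, Check, Load, Grant, Crit}, keep only states in Sat with every successor in Z. Z1 = {Err, Load, Grant, Crit}; Z2 = {Load, Grant, Crit}; fixed.
Sat(AG (idle ∨ lock)) = {Load, Grant, Crit}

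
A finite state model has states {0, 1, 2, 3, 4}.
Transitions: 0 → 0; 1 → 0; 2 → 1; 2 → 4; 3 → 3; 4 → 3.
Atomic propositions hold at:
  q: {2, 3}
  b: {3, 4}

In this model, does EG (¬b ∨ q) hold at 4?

No

Sat(¬b) = {0, 1, 2}
Sat(¬b ∨ q) = {0, 1, 2, 3}
EG (¬b ∨ q): greatest fixpoint, start Z0 = {0, 1, 2, 3}, keep only states in Sat with some successor in Z. Already a fixed point.
Sat(EG (¬b ∨ q)) = {0, 1, 2, 3}
4 ∉ Sat(EG (¬b ∨ q)) = {0, 1, 2, 3}, so the formula does not hold at 4.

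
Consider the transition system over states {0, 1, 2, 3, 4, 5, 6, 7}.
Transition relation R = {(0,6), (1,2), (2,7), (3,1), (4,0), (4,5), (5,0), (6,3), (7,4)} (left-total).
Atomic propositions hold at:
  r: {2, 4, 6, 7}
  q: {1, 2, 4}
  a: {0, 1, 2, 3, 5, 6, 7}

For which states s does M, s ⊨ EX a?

{0, 1, 2, 3, 4, 5, 6}

Sat(EX a) = {s : some successor in {0, 1, 2, 3, 5, 6, 7}} = {0, 1, 2, 3, 4, 5, 6}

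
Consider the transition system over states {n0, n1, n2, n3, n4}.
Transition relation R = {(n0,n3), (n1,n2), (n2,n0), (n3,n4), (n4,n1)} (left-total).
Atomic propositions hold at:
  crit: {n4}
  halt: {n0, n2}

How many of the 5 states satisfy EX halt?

Sat(EX halt) = {s : some successor in {n0, n2}} = {n1, n2}
|Sat(EX halt)| = |{n1, n2}| = 2.

2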